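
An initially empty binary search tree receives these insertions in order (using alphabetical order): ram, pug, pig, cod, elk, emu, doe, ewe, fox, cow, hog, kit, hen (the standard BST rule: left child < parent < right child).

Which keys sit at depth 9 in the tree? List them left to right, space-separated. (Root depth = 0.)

ram: root
pug: left child of ram (depth 1)
pig: left child of pug (depth 2)
cod: left child of pig (depth 3)
elk: right child of cod (depth 4)
emu: right child of elk (depth 5)
doe: left child of elk (depth 5)
ewe: right child of emu (depth 6)
fox: right child of ewe (depth 7)
cow: left child of doe (depth 6)
hog: right child of fox (depth 8)
kit: right child of hog (depth 9)
hen: left child of hog (depth 9)

hen kit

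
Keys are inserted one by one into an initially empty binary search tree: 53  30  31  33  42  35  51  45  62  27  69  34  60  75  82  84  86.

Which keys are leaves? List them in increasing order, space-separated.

27 34 45 60 86

Insert 53: tree is empty, so 53 becomes the root.
Insert 30: 30 < 53 → go left. Place as left child of 53.
Insert 31: 31 < 53 → go left; 31 > 30 → go right. Place as right child of 30.
Insert 33: 33 < 53 → go left; 33 > 30 → go right; 33 > 31 → go right. Place as right child of 31.
Insert 42: 42 < 53 → go left; 42 > 30 → go right; 42 > 31 → go right; 42 > 33 → go right. Place as right child of 33.
Insert 35: 35 < 53 → go left; 35 > 30 → go right; 35 > 31 → go right; 35 > 33 → go right; 35 < 42 → go left. Place as left child of 42.
Insert 51: 51 < 53 → go left; 51 > 30 → go right; 51 > 31 → go right; 51 > 33 → go right; 51 > 42 → go right. Place as right child of 42.
Insert 45: 45 < 53 → go left; 45 > 30 → go right; 45 > 31 → go right; 45 > 33 → go right; 45 > 42 → go right; 45 < 51 → go left. Place as left child of 51.
Insert 62: 62 > 53 → go right. Place as right child of 53.
Insert 27: 27 < 53 → go left; 27 < 30 → go left. Place as left child of 30.
Insert 69: 69 > 53 → go right; 69 > 62 → go right. Place as right child of 62.
Insert 34: 34 < 53 → go left; 34 > 30 → go right; 34 > 31 → go right; 34 > 33 → go right; 34 < 42 → go left; 34 < 35 → go left. Place as left child of 35.
Insert 60: 60 > 53 → go right; 60 < 62 → go left. Place as left child of 62.
Insert 75: 75 > 53 → go right; 75 > 62 → go right; 75 > 69 → go right. Place as right child of 69.
Insert 82: 82 > 53 → go right; 82 > 62 → go right; 82 > 69 → go right; 82 > 75 → go right. Place as right child of 75.
Insert 84: 84 > 53 → go right; 84 > 62 → go right; 84 > 69 → go right; 84 > 75 → go right; 84 > 82 → go right. Place as right child of 82.
Insert 86: 86 > 53 → go right; 86 > 62 → go right; 86 > 69 → go right; 86 > 75 → go right; 86 > 82 → go right; 86 > 84 → go right. Place as right child of 84.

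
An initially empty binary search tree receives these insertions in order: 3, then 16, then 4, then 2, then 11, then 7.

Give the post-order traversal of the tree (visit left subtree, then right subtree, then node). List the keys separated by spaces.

Resulting structure (node: left, right):
  3: L=2, R=16
  16: L=4, R=–
  4: L=–, R=11
  2: L=–, R=–
  11: L=7, R=–
  7: L=–, R=–

2 7 11 4 16 3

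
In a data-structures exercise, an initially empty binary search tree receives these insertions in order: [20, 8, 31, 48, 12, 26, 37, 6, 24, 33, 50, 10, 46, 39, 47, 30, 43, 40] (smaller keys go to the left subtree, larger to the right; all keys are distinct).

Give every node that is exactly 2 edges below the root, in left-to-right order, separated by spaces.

6 12 26 48

Insert 20: tree is empty, so 20 becomes the root.
Insert 8: 8 < 20 → go left. Place as left child of 20.
Insert 31: 31 > 20 → go right. Place as right child of 20.
Insert 48: 48 > 20 → go right; 48 > 31 → go right. Place as right child of 31.
Insert 12: 12 < 20 → go left; 12 > 8 → go right. Place as right child of 8.
Insert 26: 26 > 20 → go right; 26 < 31 → go left. Place as left child of 31.
Insert 37: 37 > 20 → go right; 37 > 31 → go right; 37 < 48 → go left. Place as left child of 48.
Insert 6: 6 < 20 → go left; 6 < 8 → go left. Place as left child of 8.
Insert 24: 24 > 20 → go right; 24 < 31 → go left; 24 < 26 → go left. Place as left child of 26.
Insert 33: 33 > 20 → go right; 33 > 31 → go right; 33 < 48 → go left; 33 < 37 → go left. Place as left child of 37.
Insert 50: 50 > 20 → go right; 50 > 31 → go right; 50 > 48 → go right. Place as right child of 48.
Insert 10: 10 < 20 → go left; 10 > 8 → go right; 10 < 12 → go left. Place as left child of 12.
Insert 46: 46 > 20 → go right; 46 > 31 → go right; 46 < 48 → go left; 46 > 37 → go right. Place as right child of 37.
Insert 39: 39 > 20 → go right; 39 > 31 → go right; 39 < 48 → go left; 39 > 37 → go right; 39 < 46 → go left. Place as left child of 46.
Insert 47: 47 > 20 → go right; 47 > 31 → go right; 47 < 48 → go left; 47 > 37 → go right; 47 > 46 → go right. Place as right child of 46.
Insert 30: 30 > 20 → go right; 30 < 31 → go left; 30 > 26 → go right. Place as right child of 26.
Insert 43: 43 > 20 → go right; 43 > 31 → go right; 43 < 48 → go left; 43 > 37 → go right; 43 < 46 → go left; 43 > 39 → go right. Place as right child of 39.
Insert 40: 40 > 20 → go right; 40 > 31 → go right; 40 < 48 → go left; 40 > 37 → go right; 40 < 46 → go left; 40 > 39 → go right; 40 < 43 → go left. Place as left child of 43.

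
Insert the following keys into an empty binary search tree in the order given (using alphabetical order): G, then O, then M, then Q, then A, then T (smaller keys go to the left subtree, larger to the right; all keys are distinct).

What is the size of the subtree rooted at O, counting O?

4

Insert G: tree is empty, so G becomes the root.
Insert O: O > G → go right. Place as right child of G.
Insert M: M > G → go right; M < O → go left. Place as left child of O.
Insert Q: Q > G → go right; Q > O → go right. Place as right child of O.
Insert A: A < G → go left. Place as left child of G.
Insert T: T > G → go right; T > O → go right; T > Q → go right. Place as right child of Q.

Subtree rooted at O contains: O, M, Q, T — 4 nodes.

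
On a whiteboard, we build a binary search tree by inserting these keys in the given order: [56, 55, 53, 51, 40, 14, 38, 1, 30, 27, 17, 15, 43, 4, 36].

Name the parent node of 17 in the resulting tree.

56: root
55: left child of 56 (depth 1)
53: left child of 55 (depth 2)
51: left child of 53 (depth 3)
40: left child of 51 (depth 4)
14: left child of 40 (depth 5)
38: right child of 14 (depth 6)
1: left child of 14 (depth 6)
30: left child of 38 (depth 7)
27: left child of 30 (depth 8)
17: left child of 27 (depth 9)
15: left child of 17 (depth 10)
43: right child of 40 (depth 5)
4: right child of 1 (depth 7)
36: right child of 30 (depth 8)

27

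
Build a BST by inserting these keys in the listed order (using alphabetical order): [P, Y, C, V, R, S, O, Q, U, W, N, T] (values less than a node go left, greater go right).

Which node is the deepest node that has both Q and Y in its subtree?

Y

P: root
Y: right child of P (depth 1)
C: left child of P (depth 1)
V: left child of Y (depth 2)
R: left child of V (depth 3)
S: right child of R (depth 4)
O: right child of C (depth 2)
Q: left child of R (depth 4)
U: right child of S (depth 5)
W: right child of V (depth 3)
N: left child of O (depth 3)
T: left child of U (depth 6)

Path to Q: P → Y → V → R → Q
Path to Y: P → Y
Y lies on both paths and is an ancestor of the other node.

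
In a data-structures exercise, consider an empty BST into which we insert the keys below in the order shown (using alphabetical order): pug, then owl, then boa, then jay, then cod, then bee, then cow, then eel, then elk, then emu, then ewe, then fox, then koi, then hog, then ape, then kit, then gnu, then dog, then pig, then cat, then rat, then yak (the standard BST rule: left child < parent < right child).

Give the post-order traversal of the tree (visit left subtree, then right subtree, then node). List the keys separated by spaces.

pug: root
owl: left child of pug (depth 1)
boa: left child of owl (depth 2)
jay: right child of boa (depth 3)
cod: left child of jay (depth 4)
bee: left child of boa (depth 3)
cow: right child of cod (depth 5)
eel: right child of cow (depth 6)
elk: right child of eel (depth 7)
emu: right child of elk (depth 8)
ewe: right child of emu (depth 9)
fox: right child of ewe (depth 10)
koi: right child of jay (depth 4)
hog: right child of fox (depth 11)
ape: left child of bee (depth 4)
kit: left child of koi (depth 5)
gnu: left child of hog (depth 12)
dog: left child of eel (depth 7)
pig: right child of owl (depth 2)
cat: left child of cod (depth 5)
rat: right child of pug (depth 1)
yak: right child of rat (depth 2)

ape bee cat dog gnu hog fox ewe emu elk eel cow cod kit koi jay boa pig owl yak rat pug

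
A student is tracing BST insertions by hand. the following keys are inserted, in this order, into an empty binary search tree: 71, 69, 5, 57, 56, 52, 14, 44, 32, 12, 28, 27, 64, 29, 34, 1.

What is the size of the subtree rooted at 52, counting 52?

9

Resulting structure (node: left, right):
  71: L=69, R=–
  69: L=5, R=–
  5: L=1, R=57
  57: L=56, R=64
  56: L=52, R=–
  52: L=14, R=–
  14: L=12, R=44
  44: L=32, R=–
  32: L=28, R=34
  12: L=–, R=–
  28: L=27, R=29
  27: L=–, R=–
  64: L=–, R=–
  29: L=–, R=–
  34: L=–, R=–
  1: L=–, R=–

Subtree rooted at 52 contains: 52, 14, 12, 44, 32, 28, 27, 29, 34 — 9 nodes.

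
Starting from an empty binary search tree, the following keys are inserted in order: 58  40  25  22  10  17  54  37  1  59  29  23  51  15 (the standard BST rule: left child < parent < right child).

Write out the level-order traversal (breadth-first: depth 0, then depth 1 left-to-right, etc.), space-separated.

58 40 59 25 54 22 37 51 10 23 29 1 17 15

Insert 58: tree is empty, so 58 becomes the root.
Insert 40: 40 < 58 → go left. Place as left child of 58.
Insert 25: 25 < 58 → go left; 25 < 40 → go left. Place as left child of 40.
Insert 22: 22 < 58 → go left; 22 < 40 → go left; 22 < 25 → go left. Place as left child of 25.
Insert 10: 10 < 58 → go left; 10 < 40 → go left; 10 < 25 → go left; 10 < 22 → go left. Place as left child of 22.
Insert 17: 17 < 58 → go left; 17 < 40 → go left; 17 < 25 → go left; 17 < 22 → go left; 17 > 10 → go right. Place as right child of 10.
Insert 54: 54 < 58 → go left; 54 > 40 → go right. Place as right child of 40.
Insert 37: 37 < 58 → go left; 37 < 40 → go left; 37 > 25 → go right. Place as right child of 25.
Insert 1: 1 < 58 → go left; 1 < 40 → go left; 1 < 25 → go left; 1 < 22 → go left; 1 < 10 → go left. Place as left child of 10.
Insert 59: 59 > 58 → go right. Place as right child of 58.
Insert 29: 29 < 58 → go left; 29 < 40 → go left; 29 > 25 → go right; 29 < 37 → go left. Place as left child of 37.
Insert 23: 23 < 58 → go left; 23 < 40 → go left; 23 < 25 → go left; 23 > 22 → go right. Place as right child of 22.
Insert 51: 51 < 58 → go left; 51 > 40 → go right; 51 < 54 → go left. Place as left child of 54.
Insert 15: 15 < 58 → go left; 15 < 40 → go left; 15 < 25 → go left; 15 < 22 → go left; 15 > 10 → go right; 15 < 17 → go left. Place as left child of 17.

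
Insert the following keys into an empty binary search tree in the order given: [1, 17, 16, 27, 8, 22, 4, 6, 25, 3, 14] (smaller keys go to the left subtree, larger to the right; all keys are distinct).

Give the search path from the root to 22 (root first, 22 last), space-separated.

1 17 27 22

1: root
17: right child of 1 (depth 1)
16: left child of 17 (depth 2)
27: right child of 17 (depth 2)
8: left child of 16 (depth 3)
22: left child of 27 (depth 3)
4: left child of 8 (depth 4)
6: right child of 4 (depth 5)
25: right child of 22 (depth 4)
3: left child of 4 (depth 5)
14: right child of 8 (depth 4)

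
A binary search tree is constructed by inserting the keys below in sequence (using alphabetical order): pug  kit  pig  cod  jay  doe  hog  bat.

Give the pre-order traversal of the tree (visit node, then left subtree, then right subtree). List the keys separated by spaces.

pug: root
kit: left child of pug (depth 1)
pig: right child of kit (depth 2)
cod: left child of kit (depth 2)
jay: right child of cod (depth 3)
doe: left child of jay (depth 4)
hog: right child of doe (depth 5)
bat: left child of cod (depth 3)

pug kit cod bat jay doe hog pig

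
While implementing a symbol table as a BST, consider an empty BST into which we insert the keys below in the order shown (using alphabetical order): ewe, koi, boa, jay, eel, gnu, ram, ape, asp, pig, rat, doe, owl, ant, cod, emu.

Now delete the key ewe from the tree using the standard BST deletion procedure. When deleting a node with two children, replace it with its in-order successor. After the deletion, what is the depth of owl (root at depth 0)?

Resulting structure (node: left, right):
  ewe: L=boa, R=koi
  koi: L=jay, R=ram
  boa: L=ape, R=eel
  jay: L=gnu, R=–
  eel: L=doe, R=emu
  gnu: L=–, R=–
  ram: L=pig, R=rat
  ape: L=ant, R=asp
  asp: L=–, R=–
  pig: L=owl, R=–
  rat: L=–, R=–
  doe: L=cod, R=–
  owl: L=–, R=–
  ant: L=–, R=–
  cod: L=–, R=–
  emu: L=–, R=–

Delete ewe (two children — replace with in-order successor).
After deletion, path to owl: gnu → koi → ram → pig → owl.

4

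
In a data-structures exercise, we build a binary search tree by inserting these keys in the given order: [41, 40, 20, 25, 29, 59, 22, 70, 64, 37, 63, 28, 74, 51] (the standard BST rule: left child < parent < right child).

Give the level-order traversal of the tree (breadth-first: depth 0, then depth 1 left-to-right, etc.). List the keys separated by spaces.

41 40 59 20 51 70 25 64 74 22 29 63 28 37

41: root
40: left child of 41 (depth 1)
20: left child of 40 (depth 2)
25: right child of 20 (depth 3)
29: right child of 25 (depth 4)
59: right child of 41 (depth 1)
22: left child of 25 (depth 4)
70: right child of 59 (depth 2)
64: left child of 70 (depth 3)
37: right child of 29 (depth 5)
63: left child of 64 (depth 4)
28: left child of 29 (depth 5)
74: right child of 70 (depth 3)
51: left child of 59 (depth 2)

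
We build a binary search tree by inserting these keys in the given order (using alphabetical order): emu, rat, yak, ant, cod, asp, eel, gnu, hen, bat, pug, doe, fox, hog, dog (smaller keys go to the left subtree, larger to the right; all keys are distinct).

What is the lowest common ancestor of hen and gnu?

emu: root
rat: right child of emu (depth 1)
yak: right child of rat (depth 2)
ant: left child of emu (depth 1)
cod: right child of ant (depth 2)
asp: left child of cod (depth 3)
eel: right child of cod (depth 3)
gnu: left child of rat (depth 2)
hen: right child of gnu (depth 3)
bat: right child of asp (depth 4)
pug: right child of hen (depth 4)
doe: left child of eel (depth 4)
fox: left child of gnu (depth 3)
hog: left child of pug (depth 5)
dog: right child of doe (depth 5)

Path to hen: emu → rat → gnu → hen
Path to gnu: emu → rat → gnu
gnu lies on both paths and is an ancestor of the other node.

gnu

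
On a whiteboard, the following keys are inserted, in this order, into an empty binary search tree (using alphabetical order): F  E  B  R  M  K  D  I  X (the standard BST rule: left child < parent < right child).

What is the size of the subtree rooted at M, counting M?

3

Insert F: tree is empty, so F becomes the root.
Insert E: E < F → go left. Place as left child of F.
Insert B: B < F → go left; B < E → go left. Place as left child of E.
Insert R: R > F → go right. Place as right child of F.
Insert M: M > F → go right; M < R → go left. Place as left child of R.
Insert K: K > F → go right; K < R → go left; K < M → go left. Place as left child of M.
Insert D: D < F → go left; D < E → go left; D > B → go right. Place as right child of B.
Insert I: I > F → go right; I < R → go left; I < M → go left; I < K → go left. Place as left child of K.
Insert X: X > F → go right; X > R → go right. Place as right child of R.

Subtree rooted at M contains: M, K, I — 3 nodes.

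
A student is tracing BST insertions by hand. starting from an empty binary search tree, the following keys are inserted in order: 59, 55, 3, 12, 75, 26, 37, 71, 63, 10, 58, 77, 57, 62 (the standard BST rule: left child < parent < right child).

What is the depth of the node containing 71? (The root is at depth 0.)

59: root
55: left child of 59 (depth 1)
3: left child of 55 (depth 2)
12: right child of 3 (depth 3)
75: right child of 59 (depth 1)
26: right child of 12 (depth 4)
37: right child of 26 (depth 5)
71: left child of 75 (depth 2)
63: left child of 71 (depth 3)
10: left child of 12 (depth 4)
58: right child of 55 (depth 2)
77: right child of 75 (depth 2)
57: left child of 58 (depth 3)
62: left child of 63 (depth 4)

Path to 71: 59 → 75 → 71, which is 2 edges.

2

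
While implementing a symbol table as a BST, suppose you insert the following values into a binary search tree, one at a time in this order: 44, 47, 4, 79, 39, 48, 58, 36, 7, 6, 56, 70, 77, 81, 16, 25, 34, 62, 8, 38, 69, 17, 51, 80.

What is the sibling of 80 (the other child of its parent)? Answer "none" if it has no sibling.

none

Insert 44: tree is empty, so 44 becomes the root.
Insert 47: 47 > 44 → go right. Place as right child of 44.
Insert 4: 4 < 44 → go left. Place as left child of 44.
Insert 79: 79 > 44 → go right; 79 > 47 → go right. Place as right child of 47.
Insert 39: 39 < 44 → go left; 39 > 4 → go right. Place as right child of 4.
Insert 48: 48 > 44 → go right; 48 > 47 → go right; 48 < 79 → go left. Place as left child of 79.
Insert 58: 58 > 44 → go right; 58 > 47 → go right; 58 < 79 → go left; 58 > 48 → go right. Place as right child of 48.
Insert 36: 36 < 44 → go left; 36 > 4 → go right; 36 < 39 → go left. Place as left child of 39.
Insert 7: 7 < 44 → go left; 7 > 4 → go right; 7 < 39 → go left; 7 < 36 → go left. Place as left child of 36.
Insert 6: 6 < 44 → go left; 6 > 4 → go right; 6 < 39 → go left; 6 < 36 → go left; 6 < 7 → go left. Place as left child of 7.
Insert 56: 56 > 44 → go right; 56 > 47 → go right; 56 < 79 → go left; 56 > 48 → go right; 56 < 58 → go left. Place as left child of 58.
Insert 70: 70 > 44 → go right; 70 > 47 → go right; 70 < 79 → go left; 70 > 48 → go right; 70 > 58 → go right. Place as right child of 58.
Insert 77: 77 > 44 → go right; 77 > 47 → go right; 77 < 79 → go left; 77 > 48 → go right; 77 > 58 → go right; 77 > 70 → go right. Place as right child of 70.
Insert 81: 81 > 44 → go right; 81 > 47 → go right; 81 > 79 → go right. Place as right child of 79.
Insert 16: 16 < 44 → go left; 16 > 4 → go right; 16 < 39 → go left; 16 < 36 → go left; 16 > 7 → go right. Place as right child of 7.
Insert 25: 25 < 44 → go left; 25 > 4 → go right; 25 < 39 → go left; 25 < 36 → go left; 25 > 7 → go right; 25 > 16 → go right. Place as right child of 16.
Insert 34: 34 < 44 → go left; 34 > 4 → go right; 34 < 39 → go left; 34 < 36 → go left; 34 > 7 → go right; 34 > 16 → go right; 34 > 25 → go right. Place as right child of 25.
Insert 62: 62 > 44 → go right; 62 > 47 → go right; 62 < 79 → go left; 62 > 48 → go right; 62 > 58 → go right; 62 < 70 → go left. Place as left child of 70.
Insert 8: 8 < 44 → go left; 8 > 4 → go right; 8 < 39 → go left; 8 < 36 → go left; 8 > 7 → go right; 8 < 16 → go left. Place as left child of 16.
Insert 38: 38 < 44 → go left; 38 > 4 → go right; 38 < 39 → go left; 38 > 36 → go right. Place as right child of 36.
Insert 69: 69 > 44 → go right; 69 > 47 → go right; 69 < 79 → go left; 69 > 48 → go right; 69 > 58 → go right; 69 < 70 → go left; 69 > 62 → go right. Place as right child of 62.
Insert 17: 17 < 44 → go left; 17 > 4 → go right; 17 < 39 → go left; 17 < 36 → go left; 17 > 7 → go right; 17 > 16 → go right; 17 < 25 → go left. Place as left child of 25.
Insert 51: 51 > 44 → go right; 51 > 47 → go right; 51 < 79 → go left; 51 > 48 → go right; 51 < 58 → go left; 51 < 56 → go left. Place as left child of 56.
Insert 80: 80 > 44 → go right; 80 > 47 → go right; 80 > 79 → go right; 80 < 81 → go left. Place as left child of 81.

80's parent is 81, which has only one child.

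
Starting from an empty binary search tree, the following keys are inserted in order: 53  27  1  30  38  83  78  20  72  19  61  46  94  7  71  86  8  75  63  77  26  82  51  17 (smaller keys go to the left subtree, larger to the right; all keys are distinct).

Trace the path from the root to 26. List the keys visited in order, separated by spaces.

53 27 1 20 26

53: root
27: left child of 53 (depth 1)
1: left child of 27 (depth 2)
30: right child of 27 (depth 2)
38: right child of 30 (depth 3)
83: right child of 53 (depth 1)
78: left child of 83 (depth 2)
20: right child of 1 (depth 3)
72: left child of 78 (depth 3)
19: left child of 20 (depth 4)
61: left child of 72 (depth 4)
46: right child of 38 (depth 4)
94: right child of 83 (depth 2)
7: left child of 19 (depth 5)
71: right child of 61 (depth 5)
86: left child of 94 (depth 3)
8: right child of 7 (depth 6)
75: right child of 72 (depth 4)
63: left child of 71 (depth 6)
77: right child of 75 (depth 5)
26: right child of 20 (depth 4)
82: right child of 78 (depth 3)
51: right child of 46 (depth 5)
17: right child of 8 (depth 7)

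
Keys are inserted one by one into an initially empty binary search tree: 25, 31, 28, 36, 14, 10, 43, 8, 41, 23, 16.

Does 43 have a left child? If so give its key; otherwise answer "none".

25: root
31: right child of 25 (depth 1)
28: left child of 31 (depth 2)
36: right child of 31 (depth 2)
14: left child of 25 (depth 1)
10: left child of 14 (depth 2)
43: right child of 36 (depth 3)
8: left child of 10 (depth 3)
41: left child of 43 (depth 4)
23: right child of 14 (depth 2)
16: left child of 23 (depth 3)

41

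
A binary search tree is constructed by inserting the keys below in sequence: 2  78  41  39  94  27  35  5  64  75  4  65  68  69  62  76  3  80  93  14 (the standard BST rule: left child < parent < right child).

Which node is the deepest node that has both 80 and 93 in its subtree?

80

2: root
78: right child of 2 (depth 1)
41: left child of 78 (depth 2)
39: left child of 41 (depth 3)
94: right child of 78 (depth 2)
27: left child of 39 (depth 4)
35: right child of 27 (depth 5)
5: left child of 27 (depth 5)
64: right child of 41 (depth 3)
75: right child of 64 (depth 4)
4: left child of 5 (depth 6)
65: left child of 75 (depth 5)
68: right child of 65 (depth 6)
69: right child of 68 (depth 7)
62: left child of 64 (depth 4)
76: right child of 75 (depth 5)
3: left child of 4 (depth 7)
80: left child of 94 (depth 3)
93: right child of 80 (depth 4)
14: right child of 5 (depth 6)

Path to 80: 2 → 78 → 94 → 80
Path to 93: 2 → 78 → 94 → 80 → 93
80 lies on both paths and is an ancestor of the other node.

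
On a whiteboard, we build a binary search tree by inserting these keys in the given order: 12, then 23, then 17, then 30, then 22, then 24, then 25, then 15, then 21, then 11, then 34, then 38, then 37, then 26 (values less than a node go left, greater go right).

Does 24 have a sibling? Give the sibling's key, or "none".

34

Insert 12: tree is empty, so 12 becomes the root.
Insert 23: 23 > 12 → go right. Place as right child of 12.
Insert 17: 17 > 12 → go right; 17 < 23 → go left. Place as left child of 23.
Insert 30: 30 > 12 → go right; 30 > 23 → go right. Place as right child of 23.
Insert 22: 22 > 12 → go right; 22 < 23 → go left; 22 > 17 → go right. Place as right child of 17.
Insert 24: 24 > 12 → go right; 24 > 23 → go right; 24 < 30 → go left. Place as left child of 30.
Insert 25: 25 > 12 → go right; 25 > 23 → go right; 25 < 30 → go left; 25 > 24 → go right. Place as right child of 24.
Insert 15: 15 > 12 → go right; 15 < 23 → go left; 15 < 17 → go left. Place as left child of 17.
Insert 21: 21 > 12 → go right; 21 < 23 → go left; 21 > 17 → go right; 21 < 22 → go left. Place as left child of 22.
Insert 11: 11 < 12 → go left. Place as left child of 12.
Insert 34: 34 > 12 → go right; 34 > 23 → go right; 34 > 30 → go right. Place as right child of 30.
Insert 38: 38 > 12 → go right; 38 > 23 → go right; 38 > 30 → go right; 38 > 34 → go right. Place as right child of 34.
Insert 37: 37 > 12 → go right; 37 > 23 → go right; 37 > 30 → go right; 37 > 34 → go right; 37 < 38 → go left. Place as left child of 38.
Insert 26: 26 > 12 → go right; 26 > 23 → go right; 26 < 30 → go left; 26 > 24 → go right; 26 > 25 → go right. Place as right child of 25.

24's parent is 30; the other child of 30 is 34.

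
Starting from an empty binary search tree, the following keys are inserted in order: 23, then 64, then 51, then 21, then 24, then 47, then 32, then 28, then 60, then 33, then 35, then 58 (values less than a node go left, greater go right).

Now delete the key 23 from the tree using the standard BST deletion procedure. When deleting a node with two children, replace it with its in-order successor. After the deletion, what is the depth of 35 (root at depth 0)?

6

Insert 23: tree is empty, so 23 becomes the root.
Insert 64: 64 > 23 → go right. Place as right child of 23.
Insert 51: 51 > 23 → go right; 51 < 64 → go left. Place as left child of 64.
Insert 21: 21 < 23 → go left. Place as left child of 23.
Insert 24: 24 > 23 → go right; 24 < 64 → go left; 24 < 51 → go left. Place as left child of 51.
Insert 47: 47 > 23 → go right; 47 < 64 → go left; 47 < 51 → go left; 47 > 24 → go right. Place as right child of 24.
Insert 32: 32 > 23 → go right; 32 < 64 → go left; 32 < 51 → go left; 32 > 24 → go right; 32 < 47 → go left. Place as left child of 47.
Insert 28: 28 > 23 → go right; 28 < 64 → go left; 28 < 51 → go left; 28 > 24 → go right; 28 < 47 → go left; 28 < 32 → go left. Place as left child of 32.
Insert 60: 60 > 23 → go right; 60 < 64 → go left; 60 > 51 → go right. Place as right child of 51.
Insert 33: 33 > 23 → go right; 33 < 64 → go left; 33 < 51 → go left; 33 > 24 → go right; 33 < 47 → go left; 33 > 32 → go right. Place as right child of 32.
Insert 35: 35 > 23 → go right; 35 < 64 → go left; 35 < 51 → go left; 35 > 24 → go right; 35 < 47 → go left; 35 > 32 → go right; 35 > 33 → go right. Place as right child of 33.
Insert 58: 58 > 23 → go right; 58 < 64 → go left; 58 > 51 → go right; 58 < 60 → go left. Place as left child of 60.

Delete 23 (two children — replace with in-order successor).
After deletion, path to 35: 24 → 64 → 51 → 47 → 32 → 33 → 35.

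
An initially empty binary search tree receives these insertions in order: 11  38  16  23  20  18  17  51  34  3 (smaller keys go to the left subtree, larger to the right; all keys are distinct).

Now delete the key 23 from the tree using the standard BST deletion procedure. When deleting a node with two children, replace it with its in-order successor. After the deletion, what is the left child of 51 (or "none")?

none

Insert 11: tree is empty, so 11 becomes the root.
Insert 38: 38 > 11 → go right. Place as right child of 11.
Insert 16: 16 > 11 → go right; 16 < 38 → go left. Place as left child of 38.
Insert 23: 23 > 11 → go right; 23 < 38 → go left; 23 > 16 → go right. Place as right child of 16.
Insert 20: 20 > 11 → go right; 20 < 38 → go left; 20 > 16 → go right; 20 < 23 → go left. Place as left child of 23.
Insert 18: 18 > 11 → go right; 18 < 38 → go left; 18 > 16 → go right; 18 < 23 → go left; 18 < 20 → go left. Place as left child of 20.
Insert 17: 17 > 11 → go right; 17 < 38 → go left; 17 > 16 → go right; 17 < 23 → go left; 17 < 20 → go left; 17 < 18 → go left. Place as left child of 18.
Insert 51: 51 > 11 → go right; 51 > 38 → go right. Place as right child of 38.
Insert 34: 34 > 11 → go right; 34 < 38 → go left; 34 > 16 → go right; 34 > 23 → go right. Place as right child of 23.
Insert 3: 3 < 11 → go left. Place as left child of 11.

Delete 23 (two children — replace with in-order successor).
After deletion, 51's left child: none.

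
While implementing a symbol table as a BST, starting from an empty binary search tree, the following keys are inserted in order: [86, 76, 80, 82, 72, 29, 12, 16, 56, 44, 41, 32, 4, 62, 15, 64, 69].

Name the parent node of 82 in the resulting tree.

Resulting structure (node: left, right):
  86: L=76, R=–
  76: L=72, R=80
  80: L=–, R=82
  82: L=–, R=–
  72: L=29, R=–
  29: L=12, R=56
  12: L=4, R=16
  16: L=15, R=–
  56: L=44, R=62
  44: L=41, R=–
  41: L=32, R=–
  32: L=–, R=–
  4: L=–, R=–
  62: L=–, R=64
  15: L=–, R=–
  64: L=–, R=69
  69: L=–, R=–

80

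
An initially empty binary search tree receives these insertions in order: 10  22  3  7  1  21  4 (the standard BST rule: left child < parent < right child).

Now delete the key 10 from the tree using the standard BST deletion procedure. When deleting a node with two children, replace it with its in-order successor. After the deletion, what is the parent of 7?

3

Resulting structure (node: left, right):
  10: L=3, R=22
  22: L=21, R=–
  3: L=1, R=7
  7: L=4, R=–
  1: L=–, R=–
  21: L=–, R=–
  4: L=–, R=–

Delete 10 (two children — replace with in-order successor).
After deletion, 7's parent is 3.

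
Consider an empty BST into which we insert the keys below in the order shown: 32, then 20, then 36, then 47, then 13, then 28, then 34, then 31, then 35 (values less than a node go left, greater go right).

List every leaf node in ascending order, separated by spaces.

Insert 32: tree is empty, so 32 becomes the root.
Insert 20: 20 < 32 → go left. Place as left child of 32.
Insert 36: 36 > 32 → go right. Place as right child of 32.
Insert 47: 47 > 32 → go right; 47 > 36 → go right. Place as right child of 36.
Insert 13: 13 < 32 → go left; 13 < 20 → go left. Place as left child of 20.
Insert 28: 28 < 32 → go left; 28 > 20 → go right. Place as right child of 20.
Insert 34: 34 > 32 → go right; 34 < 36 → go left. Place as left child of 36.
Insert 31: 31 < 32 → go left; 31 > 20 → go right; 31 > 28 → go right. Place as right child of 28.
Insert 35: 35 > 32 → go right; 35 < 36 → go left; 35 > 34 → go right. Place as right child of 34.

13 31 35 47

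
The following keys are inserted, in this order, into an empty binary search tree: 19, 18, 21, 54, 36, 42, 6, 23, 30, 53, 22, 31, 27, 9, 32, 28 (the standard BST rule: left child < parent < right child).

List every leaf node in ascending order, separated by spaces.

9 22 28 32 53

Resulting structure (node: left, right):
  19: L=18, R=21
  18: L=6, R=–
  21: L=–, R=54
  54: L=36, R=–
  36: L=23, R=42
  42: L=–, R=53
  6: L=–, R=9
  23: L=22, R=30
  30: L=27, R=31
  53: L=–, R=–
  22: L=–, R=–
  31: L=–, R=32
  27: L=–, R=28
  9: L=–, R=–
  32: L=–, R=–
  28: L=–, R=–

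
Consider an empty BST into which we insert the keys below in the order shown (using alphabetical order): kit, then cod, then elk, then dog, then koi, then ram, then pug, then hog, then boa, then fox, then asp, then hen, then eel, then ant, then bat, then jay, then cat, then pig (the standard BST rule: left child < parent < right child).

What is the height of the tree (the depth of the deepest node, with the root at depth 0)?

Insert kit: tree is empty, so kit becomes the root.
Insert cod: cod < kit → go left. Place as left child of kit.
Insert elk: elk < kit → go left; elk > cod → go right. Place as right child of cod.
Insert dog: dog < kit → go left; dog > cod → go right; dog < elk → go left. Place as left child of elk.
Insert koi: koi > kit → go right. Place as right child of kit.
Insert ram: ram > kit → go right; ram > koi → go right. Place as right child of koi.
Insert pug: pug > kit → go right; pug > koi → go right; pug < ram → go left. Place as left child of ram.
Insert hog: hog < kit → go left; hog > cod → go right; hog > elk → go right. Place as right child of elk.
Insert boa: boa < kit → go left; boa < cod → go left. Place as left child of cod.
Insert fox: fox < kit → go left; fox > cod → go right; fox > elk → go right; fox < hog → go left. Place as left child of hog.
Insert asp: asp < kit → go left; asp < cod → go left; asp < boa → go left. Place as left child of boa.
Insert hen: hen < kit → go left; hen > cod → go right; hen > elk → go right; hen < hog → go left; hen > fox → go right. Place as right child of fox.
Insert eel: eel < kit → go left; eel > cod → go right; eel < elk → go left; eel > dog → go right. Place as right child of dog.
Insert ant: ant < kit → go left; ant < cod → go left; ant < boa → go left; ant < asp → go left. Place as left child of asp.
Insert bat: bat < kit → go left; bat < cod → go left; bat < boa → go left; bat > asp → go right. Place as right child of asp.
Insert jay: jay < kit → go left; jay > cod → go right; jay > elk → go right; jay > hog → go right. Place as right child of hog.
Insert cat: cat < kit → go left; cat < cod → go left; cat > boa → go right. Place as right child of boa.
Insert pig: pig > kit → go right; pig > koi → go right; pig < ram → go left; pig < pug → go left. Place as left child of pug.

The deepest node is hen at depth 5.

5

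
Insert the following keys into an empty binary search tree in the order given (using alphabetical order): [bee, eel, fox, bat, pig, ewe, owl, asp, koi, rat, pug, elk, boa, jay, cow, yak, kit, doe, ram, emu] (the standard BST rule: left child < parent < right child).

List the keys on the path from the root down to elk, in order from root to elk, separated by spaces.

Resulting structure (node: left, right):
  bee: L=bat, R=eel
  eel: L=boa, R=fox
  fox: L=ewe, R=pig
  bat: L=asp, R=–
  pig: L=owl, R=rat
  ewe: L=elk, R=–
  owl: L=koi, R=–
  asp: L=–, R=–
  koi: L=jay, R=–
  rat: L=pug, R=yak
  pug: L=–, R=ram
  elk: L=–, R=emu
  boa: L=–, R=cow
  jay: L=–, R=kit
  cow: L=–, R=doe
  yak: L=–, R=–
  kit: L=–, R=–
  doe: L=–, R=–
  ram: L=–, R=–
  emu: L=–, R=–

bee eel fox ewe elk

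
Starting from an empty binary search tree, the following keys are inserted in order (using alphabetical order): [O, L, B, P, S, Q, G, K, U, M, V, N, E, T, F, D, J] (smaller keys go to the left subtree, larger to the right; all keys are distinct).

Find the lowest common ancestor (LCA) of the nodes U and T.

U

Insert O: tree is empty, so O becomes the root.
Insert L: L < O → go left. Place as left child of O.
Insert B: B < O → go left; B < L → go left. Place as left child of L.
Insert P: P > O → go right. Place as right child of O.
Insert S: S > O → go right; S > P → go right. Place as right child of P.
Insert Q: Q > O → go right; Q > P → go right; Q < S → go left. Place as left child of S.
Insert G: G < O → go left; G < L → go left; G > B → go right. Place as right child of B.
Insert K: K < O → go left; K < L → go left; K > B → go right; K > G → go right. Place as right child of G.
Insert U: U > O → go right; U > P → go right; U > S → go right. Place as right child of S.
Insert M: M < O → go left; M > L → go right. Place as right child of L.
Insert V: V > O → go right; V > P → go right; V > S → go right; V > U → go right. Place as right child of U.
Insert N: N < O → go left; N > L → go right; N > M → go right. Place as right child of M.
Insert E: E < O → go left; E < L → go left; E > B → go right; E < G → go left. Place as left child of G.
Insert T: T > O → go right; T > P → go right; T > S → go right; T < U → go left. Place as left child of U.
Insert F: F < O → go left; F < L → go left; F > B → go right; F < G → go left; F > E → go right. Place as right child of E.
Insert D: D < O → go left; D < L → go left; D > B → go right; D < G → go left; D < E → go left. Place as left child of E.
Insert J: J < O → go left; J < L → go left; J > B → go right; J > G → go right; J < K → go left. Place as left child of K.

Path to U: O → P → S → U
Path to T: O → P → S → U → T
U lies on both paths and is an ancestor of the other node.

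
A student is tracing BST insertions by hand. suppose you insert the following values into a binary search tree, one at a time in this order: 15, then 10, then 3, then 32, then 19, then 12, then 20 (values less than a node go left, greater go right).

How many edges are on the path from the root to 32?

Insert 15: tree is empty, so 15 becomes the root.
Insert 10: 10 < 15 → go left. Place as left child of 15.
Insert 3: 3 < 15 → go left; 3 < 10 → go left. Place as left child of 10.
Insert 32: 32 > 15 → go right. Place as right child of 15.
Insert 19: 19 > 15 → go right; 19 < 32 → go left. Place as left child of 32.
Insert 12: 12 < 15 → go left; 12 > 10 → go right. Place as right child of 10.
Insert 20: 20 > 15 → go right; 20 < 32 → go left; 20 > 19 → go right. Place as right child of 19.

Path to 32: 15 → 32, which is 1 edge.

1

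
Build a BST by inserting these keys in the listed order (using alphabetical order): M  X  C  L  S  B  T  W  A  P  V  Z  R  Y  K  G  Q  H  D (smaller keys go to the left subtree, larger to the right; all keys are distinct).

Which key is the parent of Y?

Z

Insert M: tree is empty, so M becomes the root.
Insert X: X > M → go right. Place as right child of M.
Insert C: C < M → go left. Place as left child of M.
Insert L: L < M → go left; L > C → go right. Place as right child of C.
Insert S: S > M → go right; S < X → go left. Place as left child of X.
Insert B: B < M → go left; B < C → go left. Place as left child of C.
Insert T: T > M → go right; T < X → go left; T > S → go right. Place as right child of S.
Insert W: W > M → go right; W < X → go left; W > S → go right; W > T → go right. Place as right child of T.
Insert A: A < M → go left; A < C → go left; A < B → go left. Place as left child of B.
Insert P: P > M → go right; P < X → go left; P < S → go left. Place as left child of S.
Insert V: V > M → go right; V < X → go left; V > S → go right; V > T → go right; V < W → go left. Place as left child of W.
Insert Z: Z > M → go right; Z > X → go right. Place as right child of X.
Insert R: R > M → go right; R < X → go left; R < S → go left; R > P → go right. Place as right child of P.
Insert Y: Y > M → go right; Y > X → go right; Y < Z → go left. Place as left child of Z.
Insert K: K < M → go left; K > C → go right; K < L → go left. Place as left child of L.
Insert G: G < M → go left; G > C → go right; G < L → go left; G < K → go left. Place as left child of K.
Insert Q: Q > M → go right; Q < X → go left; Q < S → go left; Q > P → go right; Q < R → go left. Place as left child of R.
Insert H: H < M → go left; H > C → go right; H < L → go left; H < K → go left; H > G → go right. Place as right child of G.
Insert D: D < M → go left; D > C → go right; D < L → go left; D < K → go left; D < G → go left. Place as left child of G.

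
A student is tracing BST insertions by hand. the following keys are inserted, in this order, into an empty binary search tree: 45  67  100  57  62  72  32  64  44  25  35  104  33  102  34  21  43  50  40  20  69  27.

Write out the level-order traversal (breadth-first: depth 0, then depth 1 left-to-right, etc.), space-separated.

45: root
67: right child of 45 (depth 1)
100: right child of 67 (depth 2)
57: left child of 67 (depth 2)
62: right child of 57 (depth 3)
72: left child of 100 (depth 3)
32: left child of 45 (depth 1)
64: right child of 62 (depth 4)
44: right child of 32 (depth 2)
25: left child of 32 (depth 2)
35: left child of 44 (depth 3)
104: right child of 100 (depth 3)
33: left child of 35 (depth 4)
102: left child of 104 (depth 4)
34: right child of 33 (depth 5)
21: left child of 25 (depth 3)
43: right child of 35 (depth 4)
50: left child of 57 (depth 3)
40: left child of 43 (depth 5)
20: left child of 21 (depth 4)
69: left child of 72 (depth 4)
27: right child of 25 (depth 3)

45 32 67 25 44 57 100 21 27 35 50 62 72 104 20 33 43 64 69 102 34 40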